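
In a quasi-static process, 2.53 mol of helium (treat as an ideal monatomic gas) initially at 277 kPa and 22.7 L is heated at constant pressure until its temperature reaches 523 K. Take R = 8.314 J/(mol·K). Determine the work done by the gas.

T₁ = P₁V₁/(nR) = 277×22.7/(2.53×8.314) = 299 K.
Isobaric: P stays 277 kPa; V/T = const ⇒ T₂ = 523 K, V₂ = 39.7 L.
W = PΔV = 277×(39.7−22.7) kPa·L = 4710 J.

4710 J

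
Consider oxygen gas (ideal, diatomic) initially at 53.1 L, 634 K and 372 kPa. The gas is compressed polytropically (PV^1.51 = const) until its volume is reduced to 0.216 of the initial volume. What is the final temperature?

Polytropic n=1.51: T₂ = T₁(V₁/V₂)^(n−1) = 634×(4.63)^0.51 = 1390 K; P₂ = P₁(V₁/V₂)^n = 3760 kPa.

1390 K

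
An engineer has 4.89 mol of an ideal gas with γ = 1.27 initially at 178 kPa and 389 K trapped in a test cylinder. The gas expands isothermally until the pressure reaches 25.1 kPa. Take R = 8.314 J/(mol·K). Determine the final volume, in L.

V₁ = nRT₁/P₁ = 4.89×8.314×389/178 = 88.8 L.
Isothermal: T stays 389 K; PV = const ⇒ V₂ = 630 L, P₂ = 25.1 kPa.

630 L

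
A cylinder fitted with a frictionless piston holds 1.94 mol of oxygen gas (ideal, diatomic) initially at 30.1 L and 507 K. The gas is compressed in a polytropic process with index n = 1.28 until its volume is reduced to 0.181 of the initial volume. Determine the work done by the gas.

-17900 J

P₁ = nRT₁/V₁ = 1.94×8.314×507/30.1 = 272 kPa.
Polytropic n=1.28: T₂ = T₁(V₁/V₂)^(n−1) = 507×(5.52)^0.28 = 818 K; P₂ = P₁(V₁/V₂)^n = 2420 kPa.
W = (P₁V₁−P₂V₂)/(n−1) = (272×30.1−2420×5.45)/0.28 = -17900 J.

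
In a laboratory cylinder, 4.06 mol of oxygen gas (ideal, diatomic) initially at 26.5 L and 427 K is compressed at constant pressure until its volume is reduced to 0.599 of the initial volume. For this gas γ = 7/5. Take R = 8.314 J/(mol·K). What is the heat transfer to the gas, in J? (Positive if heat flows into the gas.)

-20200 J

P₁ = nRT₁/V₁ = 4.06×8.314×427/26.5 = 544 kPa.
Isobaric: P stays 544 kPa; V/T = const ⇒ T₂ = 256 K, V₂ = 15.9 L.
W = PΔV = 544×(15.9−26.5) kPa·L = -5780 J.
ΔU = nCvΔT = 4.06×20.8×(256−427) = -14400 J.
Q = ΔU + W = nCpΔT = -20200 J.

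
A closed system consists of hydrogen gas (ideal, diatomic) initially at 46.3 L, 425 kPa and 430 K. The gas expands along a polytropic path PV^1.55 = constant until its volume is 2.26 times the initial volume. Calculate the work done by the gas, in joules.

12900 J

n = P₁V₁/(RT₁) = 425×46.3/(8.314×430) = 5.50 mol.
Polytropic n=1.55: T₂ = T₁(V₁/V₂)^(n−1) = 430×(0.442)^0.55 = 275 K; P₂ = P₁(V₁/V₂)^n = 120 kPa.
W = (P₁V₁−P₂V₂)/(n−1) = (425×46.3−120×105)/0.55 = 12900 J.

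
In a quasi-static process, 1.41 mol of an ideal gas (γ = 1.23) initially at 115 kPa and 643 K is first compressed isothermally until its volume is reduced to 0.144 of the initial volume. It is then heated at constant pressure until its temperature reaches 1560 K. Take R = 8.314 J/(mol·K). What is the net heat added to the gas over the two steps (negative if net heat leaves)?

V₁ = nRT₁/P₁ = 1.41×8.314×643/115 = 65.5 L.
Step 1 — Isothermal: T stays 643 K; PV = const ⇒ V₂ = 9.44 L, P₂ = 799 kPa.
ΔU = 0 (ideal gas, T constant).
W = nRT ln(V₂/V₁) = 1.41×8.314×643×ln(0.144) = -14600 J.
Q = ΔU + W = -14600 J.
State after step 1: P = 799 kPa, V = 9.44 L, T = 643 K.
Step 2 — Isobaric: P stays 799 kPa; V/T = const ⇒ T₂ = 1560 K, V₂ = 22.9 L.
W = PΔV = 799×(22.9−9.44) kPa·L = 10700 J.
ΔU = nCvΔT = 1.41×36.1×(1560−643) = 46700 J.
Q = ΔU + W = nCpΔT = 57500 J.
Net over both steps: W = -3860 J, Q = 42900 J, ΔU = 46700 J.

42900 J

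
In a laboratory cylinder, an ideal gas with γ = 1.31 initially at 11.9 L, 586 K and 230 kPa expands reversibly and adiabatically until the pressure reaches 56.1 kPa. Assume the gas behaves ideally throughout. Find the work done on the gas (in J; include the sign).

n = P₁V₁/(RT₁) = 230×11.9/(8.314×586) = 0.562 mol.
Adiabatic: T₂/T₁ = (P₂/P₁)^((γ−1)/γ) ⇒ T₂ = 586×(0.244)^0.237 = 420 K; V₂ = 34.9 L.
ΔU = nCvΔT = 0.562×26.8×(420−586) = -2510 J.
Q = 0 for an adiabatic process, so W = −ΔU = 2510 J.
Work done on the gas = −W_by = -2510 J.

-2510 J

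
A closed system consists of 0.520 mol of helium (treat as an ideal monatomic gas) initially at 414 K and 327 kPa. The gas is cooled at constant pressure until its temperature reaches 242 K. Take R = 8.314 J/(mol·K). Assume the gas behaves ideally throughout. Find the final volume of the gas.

3.20 L

V₁ = nRT₁/P₁ = 0.520×8.314×414/327 = 5.47 L.
Isobaric: P stays 327 kPa; V/T = const ⇒ T₂ = 242 K, V₂ = 3.20 L.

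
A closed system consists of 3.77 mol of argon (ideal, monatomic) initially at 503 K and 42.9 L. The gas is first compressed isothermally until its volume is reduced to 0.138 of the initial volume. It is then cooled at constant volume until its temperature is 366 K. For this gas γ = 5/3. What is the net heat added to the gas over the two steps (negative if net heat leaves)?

P₁ = nRT₁/V₁ = 3.77×8.314×503/42.9 = 368 kPa.
Step 1 — Isothermal: T stays 503 K; PV = const ⇒ V₂ = 5.92 L, P₂ = 2660 kPa.
ΔU = 0 (ideal gas, T constant).
W = nRT ln(V₂/V₁) = 3.77×8.314×503×ln(0.138) = -31200 J.
Q = ΔU + W = -31200 J.
State after step 1: P = 2660 kPa, V = 5.92 L, T = 503 K.
Step 2 — Isochoric: V stays 5.92 L; P/T = const ⇒ T₂ = 366 K, P₂ = 1940 kPa.
W = 0 (no volume change).
ΔU = nCvΔT = 3.77×12.5×(366−503) = -6440 J.
Q = ΔU = -6440 J.
Net over both steps: W = -31200 J, Q = -37700 J, ΔU = -6440 J.

-37700 J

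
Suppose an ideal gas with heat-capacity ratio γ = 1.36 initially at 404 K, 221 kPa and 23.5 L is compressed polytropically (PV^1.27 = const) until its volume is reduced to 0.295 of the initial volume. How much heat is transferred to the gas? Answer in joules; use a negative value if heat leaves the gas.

n = P₁V₁/(RT₁) = 221×23.5/(8.314×404) = 1.55 mol.
Polytropic n=1.27: T₂ = T₁(V₁/V₂)^(n−1) = 404×(3.39)^0.27 = 562 K; P₂ = P₁(V₁/V₂)^n = 1040 kPa.
W = (P₁V₁−P₂V₂)/(n−1) = (221×23.5−1040×6.93)/0.27 = -7510 J.
ΔU = nCvΔT = 1.55×23.1×(562−404) = 5630 J.
Q = ΔU + W = -1880 J.

-1880 J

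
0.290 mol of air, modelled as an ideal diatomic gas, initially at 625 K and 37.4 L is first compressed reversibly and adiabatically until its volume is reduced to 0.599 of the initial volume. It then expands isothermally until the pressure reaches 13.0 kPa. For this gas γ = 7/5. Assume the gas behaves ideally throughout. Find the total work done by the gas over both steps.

2560 J

P₁ = nRT₁/V₁ = 0.290×8.314×625/37.4 = 40.3 kPa.
Step 1 — Adiabatic: TV^(γ−1) = const ⇒ T₂ = 625×(1.67)^0.400 = 767 K; PV^γ = const ⇒ P₂ = 82.6 kPa.
ΔU = nCvΔT = 0.290×20.8×(767−625) = 857 J.
Q = 0 for an adiabatic process, so W = −ΔU = -857 J.
State after step 1: P = 82.6 kPa, V = 22.4 L, T = 767 K.
Step 2 — Isothermal: T stays 767 K; PV = const ⇒ V₂ = 142 L, P₂ = 13.0 kPa.
ΔU = 0 (ideal gas, T constant).
W = nRT ln(V₂/V₁) = 0.290×8.314×767×ln(6.35) = 3420 J.
Q = ΔU + W = 3420 J.
Net over both steps: W = 2560 J, Q = 3420 J, ΔU = 857 J.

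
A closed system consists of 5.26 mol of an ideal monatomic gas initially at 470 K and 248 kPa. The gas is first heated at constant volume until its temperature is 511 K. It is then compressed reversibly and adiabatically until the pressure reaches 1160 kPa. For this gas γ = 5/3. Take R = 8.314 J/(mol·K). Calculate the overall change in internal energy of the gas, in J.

29300 J

V₁ = nRT₁/P₁ = 5.26×8.314×470/248 = 82.9 L.
Step 1 — Isochoric: V stays 82.9 L; P/T = const ⇒ T₂ = 511 K, P₂ = 270 kPa.
W = 0 (no volume change).
ΔU = nCvΔT = 5.26×12.5×(511−470) = 2690 J.
Q = ΔU = 2690 J.
State after step 1: P = 270 kPa, V = 82.9 L, T = 511 K.
Step 2 — Adiabatic: T₂/T₁ = (P₂/P₁)^((γ−1)/γ) ⇒ T₂ = 511×(4.30)^0.400 = 916 K; V₂ = 34.5 L.
ΔU = nCvΔT = 5.26×12.5×(916−511) = 26600 J.
Q = 0 for an adiabatic process, so W = −ΔU = -26600 J.
Net over both steps: W = -26600 J, Q = 2690 J, ΔU = 29300 J.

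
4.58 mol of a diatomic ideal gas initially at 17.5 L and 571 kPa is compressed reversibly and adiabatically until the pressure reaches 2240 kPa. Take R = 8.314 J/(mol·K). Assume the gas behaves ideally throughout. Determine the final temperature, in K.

388 K

T₁ = P₁V₁/(nR) = 571×17.5/(4.58×8.314) = 262 K.
Adiabatic: T₂/T₁ = (P₂/P₁)^((γ−1)/γ) ⇒ T₂ = 262×(3.92)^0.286 = 388 K; V₂ = 6.59 L.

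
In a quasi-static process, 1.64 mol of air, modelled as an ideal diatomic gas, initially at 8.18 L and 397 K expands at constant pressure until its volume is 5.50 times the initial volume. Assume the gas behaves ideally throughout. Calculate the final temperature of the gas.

P₁ = nRT₁/V₁ = 1.64×8.314×397/8.18 = 662 kPa.
Isobaric: P stays 662 kPa; V/T = const ⇒ T₂ = 2180 K, V₂ = 45.0 L.

2180 K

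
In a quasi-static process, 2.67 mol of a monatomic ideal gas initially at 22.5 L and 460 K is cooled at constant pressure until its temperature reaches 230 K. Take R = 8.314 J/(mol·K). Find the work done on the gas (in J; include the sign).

P₁ = nRT₁/V₁ = 2.67×8.314×460/22.5 = 454 kPa.
Isobaric: P stays 454 kPa; V/T = const ⇒ T₂ = 230 K, V₂ = 11.2 L.
W = PΔV = 454×(11.2−22.5) kPa·L = -5110 J.
Work done on the gas = −W_by = 5110 J.

5110 J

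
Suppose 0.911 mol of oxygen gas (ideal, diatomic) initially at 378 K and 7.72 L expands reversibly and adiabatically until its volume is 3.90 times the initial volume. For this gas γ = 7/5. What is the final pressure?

P₁ = nRT₁/V₁ = 0.911×8.314×378/7.72 = 371 kPa.
Adiabatic: TV^(γ−1) = const ⇒ T₂ = 378×(0.256)^0.400 = 219 K; PV^γ = const ⇒ P₂ = 55.2 kPa.

55.2 kPa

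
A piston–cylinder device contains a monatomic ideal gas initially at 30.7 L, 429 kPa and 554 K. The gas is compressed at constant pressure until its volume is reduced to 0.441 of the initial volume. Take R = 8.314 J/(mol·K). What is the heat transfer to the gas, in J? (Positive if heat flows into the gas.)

-18400 J

n = P₁V₁/(RT₁) = 429×30.7/(8.314×554) = 2.86 mol.
Isobaric: P stays 429 kPa; V/T = const ⇒ T₂ = 244 K, V₂ = 13.5 L.
W = PΔV = 429×(13.5−30.7) kPa·L = -7360 J.
ΔU = nCvΔT = 2.86×12.5×(244−554) = -11000 J.
Q = ΔU + W = nCpΔT = -18400 J.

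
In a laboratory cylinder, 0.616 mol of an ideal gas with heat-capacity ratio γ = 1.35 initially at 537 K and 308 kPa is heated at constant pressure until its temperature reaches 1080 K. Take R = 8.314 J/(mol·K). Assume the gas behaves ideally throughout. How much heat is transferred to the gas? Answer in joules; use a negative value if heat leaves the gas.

10700 J

V₁ = nRT₁/P₁ = 0.616×8.314×537/308 = 8.93 L.
Isobaric: P stays 308 kPa; V/T = const ⇒ T₂ = 1080 K, V₂ = 18.0 L.
W = PΔV = 308×(18.0−8.93) kPa·L = 2780 J.
ΔU = nCvΔT = 0.616×23.8×(1080−537) = 7950 J.
Q = ΔU + W = nCpΔT = 10700 J.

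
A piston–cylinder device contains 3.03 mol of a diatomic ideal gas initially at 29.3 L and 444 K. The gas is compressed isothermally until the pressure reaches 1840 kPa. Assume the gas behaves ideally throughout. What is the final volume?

6.08 L

P₁ = nRT₁/V₁ = 3.03×8.314×444/29.3 = 382 kPa.
Isothermal: T stays 444 K; PV = const ⇒ V₂ = 6.08 L, P₂ = 1840 kPa.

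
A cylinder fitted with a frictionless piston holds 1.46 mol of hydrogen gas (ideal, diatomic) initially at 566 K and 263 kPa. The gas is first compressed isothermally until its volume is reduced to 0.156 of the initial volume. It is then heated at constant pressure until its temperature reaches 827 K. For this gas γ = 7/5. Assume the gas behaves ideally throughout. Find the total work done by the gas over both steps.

-9600 J

V₁ = nRT₁/P₁ = 1.46×8.314×566/263 = 26.1 L.
Step 1 — Isothermal: T stays 566 K; PV = const ⇒ V₂ = 4.08 L, P₂ = 1690 kPa.
ΔU = 0 (ideal gas, T constant).
W = nRT ln(V₂/V₁) = 1.46×8.314×566×ln(0.156) = -12800 J.
Q = ΔU + W = -12800 J.
State after step 1: P = 1690 kPa, V = 4.08 L, T = 566 K.
Step 2 — Isobaric: P stays 1690 kPa; V/T = const ⇒ T₂ = 827 K, V₂ = 5.95 L.
W = PΔV = 1690×(5.95−4.08) kPa·L = 3170 J.
ΔU = nCvΔT = 1.46×20.8×(827−566) = 7920 J.
Q = ΔU + W = nCpΔT = 11100 J.
Net over both steps: W = -9600 J, Q = -1680 J, ΔU = 7920 J.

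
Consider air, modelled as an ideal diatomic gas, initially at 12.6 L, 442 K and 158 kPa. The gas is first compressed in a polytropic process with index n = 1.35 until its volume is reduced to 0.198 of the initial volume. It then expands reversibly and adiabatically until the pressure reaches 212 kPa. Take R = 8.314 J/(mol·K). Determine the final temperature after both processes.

n = P₁V₁/(RT₁) = 158×12.6/(8.314×442) = 0.542 mol.
Step 1 — Polytropic n=1.35: T₂ = T₁(V₁/V₂)^(n−1) = 442×(5.05)^0.35 = 779 K; P₂ = P₁(V₁/V₂)^n = 1410 kPa.
W = (P₁V₁−P₂V₂)/(n−1) = (158×12.6−1410×2.49)/0.35 = -4340 J.
ΔU = nCvΔT = 0.542×20.8×(779−442) = 3800 J.
Q = ΔU + W = -542 J.
State after step 1: P = 1410 kPa, V = 2.49 L, T = 779 K.
Step 2 — Adiabatic: T₂/T₁ = (P₂/P₁)^((γ−1)/γ) ⇒ T₂ = 779×(0.151)^0.286 = 454 K; V₂ = 9.64 L.
ΔU = nCvΔT = 0.542×20.8×(454−779) = -3660 J.
Q = 0 for an adiabatic process, so W = −ΔU = 3660 J.
Net over both steps: W = -674 J, Q = -542 J, ΔU = 132 J.

454 K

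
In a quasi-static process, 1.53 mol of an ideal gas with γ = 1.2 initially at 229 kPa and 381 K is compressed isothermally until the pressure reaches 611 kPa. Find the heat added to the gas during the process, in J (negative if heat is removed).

V₁ = nRT₁/P₁ = 1.53×8.314×381/229 = 21.2 L.
Isothermal: T stays 381 K; PV = const ⇒ V₂ = 7.93 L, P₂ = 611 kPa.
ΔU = 0 (ideal gas, T constant).
W = nRT ln(V₂/V₁) = 1.53×8.314×381×ln(0.375) = -4760 J.
Q = ΔU + W = -4760 J.

-4760 J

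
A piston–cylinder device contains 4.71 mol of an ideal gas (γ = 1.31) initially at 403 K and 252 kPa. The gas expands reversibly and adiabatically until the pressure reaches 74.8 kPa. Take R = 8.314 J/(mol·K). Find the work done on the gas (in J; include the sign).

V₁ = nRT₁/P₁ = 4.71×8.314×403/252 = 62.6 L.
Adiabatic: T₂/T₁ = (P₂/P₁)^((γ−1)/γ) ⇒ T₂ = 403×(0.297)^0.237 = 302 K; V₂ = 158 L.
ΔU = nCvΔT = 4.71×26.8×(302−403) = -12700 J.
Q = 0 for an adiabatic process, so W = −ΔU = 12700 J.
Work done on the gas = −W_by = -12700 J.

-12700 J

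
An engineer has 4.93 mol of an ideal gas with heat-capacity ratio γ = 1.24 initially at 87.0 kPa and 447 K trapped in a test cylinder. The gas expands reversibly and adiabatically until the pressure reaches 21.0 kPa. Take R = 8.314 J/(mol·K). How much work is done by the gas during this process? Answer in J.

V₁ = nRT₁/P₁ = 4.93×8.314×447/87.0 = 211 L.
Adiabatic: T₂/T₁ = (P₂/P₁)^((γ−1)/γ) ⇒ T₂ = 447×(0.241)^0.194 = 339 K; V₂ = 663 L.
ΔU = nCvΔT = 4.93×34.6×(339−447) = -18400 J.
Q = 0 for an adiabatic process, so W = −ΔU = 18400 J.

18400 J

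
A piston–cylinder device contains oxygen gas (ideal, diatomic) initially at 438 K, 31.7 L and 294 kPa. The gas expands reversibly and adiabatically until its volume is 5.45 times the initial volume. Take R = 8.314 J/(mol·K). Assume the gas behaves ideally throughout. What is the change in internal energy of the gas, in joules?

n = P₁V₁/(RT₁) = 294×31.7/(8.314×438) = 2.56 mol.
Adiabatic: TV^(γ−1) = const ⇒ T₂ = 438×(0.183)^0.400 = 222 K; PV^γ = const ⇒ P₂ = 27.4 kPa.
For an ideal gas ΔU = nCvΔT with Cv = (5/2)R = 20.8 J/(mol·K).
ΔU = 2.56×20.8×(222−438) = -11500 J.

-11500 J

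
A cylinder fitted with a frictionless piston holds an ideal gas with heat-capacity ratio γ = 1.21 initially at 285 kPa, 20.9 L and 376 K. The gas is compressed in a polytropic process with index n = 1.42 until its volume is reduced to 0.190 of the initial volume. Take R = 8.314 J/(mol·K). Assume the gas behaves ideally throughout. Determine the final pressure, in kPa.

Polytropic n=1.42: T₂ = T₁(V₁/V₂)^(n−1) = 376×(5.26)^0.42 = 755 K; P₂ = P₁(V₁/V₂)^n = 3010 kPa.

3010 kPa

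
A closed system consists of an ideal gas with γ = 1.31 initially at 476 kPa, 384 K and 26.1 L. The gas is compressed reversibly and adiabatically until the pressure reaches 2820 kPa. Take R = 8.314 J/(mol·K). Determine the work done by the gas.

n = P₁V₁/(RT₁) = 476×26.1/(8.314×384) = 3.89 mol.
Adiabatic: T₂/T₁ = (P₂/P₁)^((γ−1)/γ) ⇒ T₂ = 384×(5.92)^0.237 = 585 K; V₂ = 6.71 L.
ΔU = nCvΔT = 3.89×26.8×(585−384) = 21000 J.
Q = 0 for an adiabatic process, so W = −ΔU = -21000 J.

-21000 J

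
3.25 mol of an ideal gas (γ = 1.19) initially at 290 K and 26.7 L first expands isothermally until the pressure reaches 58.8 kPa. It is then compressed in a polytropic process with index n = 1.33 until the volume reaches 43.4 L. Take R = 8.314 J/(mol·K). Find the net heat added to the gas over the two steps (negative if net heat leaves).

P₁ = nRT₁/V₁ = 3.25×8.314×290/26.7 = 293 kPa.
Step 1 — Isothermal: T stays 290 K; PV = const ⇒ V₂ = 133 L, P₂ = 58.8 kPa.
ΔU = 0 (ideal gas, T constant).
W = nRT ln(V₂/V₁) = 3.25×8.314×290×ln(4.99) = 12600 J.
Q = ΔU + W = 12600 J.
State after step 1: P = 58.8 kPa, V = 133 L, T = 290 K.
Step 2 — Polytropic n=1.33: T₂ = T₁(V₁/V₂)^(n−1) = 290×(3.07)^0.33 = 420 K; P₂ = P₁(V₁/V₂)^n = 261 kPa.
W = (P₁V₁−P₂V₂)/(n−1) = (58.8×133−261×43.4)/0.33 = -10600 J.
ΔU = nCvΔT = 3.25×43.8×(420−290) = 18500 J.
Q = ΔU + W = 7840 J.
Net over both steps: W = 1960 J, Q = 20400 J, ΔU = 18500 J.

20400 J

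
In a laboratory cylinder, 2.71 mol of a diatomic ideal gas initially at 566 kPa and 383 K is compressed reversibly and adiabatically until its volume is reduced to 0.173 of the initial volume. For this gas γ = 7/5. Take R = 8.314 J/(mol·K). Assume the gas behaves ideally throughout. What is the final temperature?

V₁ = nRT₁/P₁ = 2.71×8.314×383/566 = 15.2 L.
Adiabatic: TV^(γ−1) = const ⇒ T₂ = 383×(5.78)^0.400 = 773 K; PV^γ = const ⇒ P₂ = 6600 kPa.

773 K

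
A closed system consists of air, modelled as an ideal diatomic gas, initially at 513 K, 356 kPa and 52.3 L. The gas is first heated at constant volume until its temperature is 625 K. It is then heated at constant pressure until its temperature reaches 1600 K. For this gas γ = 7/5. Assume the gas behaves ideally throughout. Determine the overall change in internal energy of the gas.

98600 J

n = P₁V₁/(RT₁) = 356×52.3/(8.314×513) = 4.37 mol.
Step 1 — Isochoric: V stays 52.3 L; P/T = const ⇒ T₂ = 625 K, P₂ = 434 kPa.
W = 0 (no volume change).
ΔU = nCvΔT = 4.37×20.8×(625−513) = 10200 J.
Q = ΔU = 10200 J.
State after step 1: P = 434 kPa, V = 52.3 L, T = 625 K.
Step 2 — Isobaric: P stays 434 kPa; V/T = const ⇒ T₂ = 1600 K, V₂ = 134 L.
W = PΔV = 434×(134−52.3) kPa·L = 35400 J.
ΔU = nCvΔT = 4.37×20.8×(1600−625) = 88500 J.
Q = ΔU + W = nCpΔT = 124000 J.
Net over both steps: W = 35400 J, Q = 134000 J, ΔU = 98600 J.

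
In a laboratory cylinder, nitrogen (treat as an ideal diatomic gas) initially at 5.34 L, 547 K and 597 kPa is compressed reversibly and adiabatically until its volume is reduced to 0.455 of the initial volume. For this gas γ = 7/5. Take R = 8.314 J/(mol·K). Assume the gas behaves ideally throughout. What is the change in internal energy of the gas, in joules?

2950 J

n = P₁V₁/(RT₁) = 597×5.34/(8.314×547) = 0.701 mol.
Adiabatic: TV^(γ−1) = const ⇒ T₂ = 547×(2.20)^0.400 = 750 K; PV^γ = const ⇒ P₂ = 1800 kPa.
For an ideal gas ΔU = nCvΔT with Cv = (5/2)R = 20.8 J/(mol·K).
ΔU = 0.701×20.8×(750−547) = 2950 J.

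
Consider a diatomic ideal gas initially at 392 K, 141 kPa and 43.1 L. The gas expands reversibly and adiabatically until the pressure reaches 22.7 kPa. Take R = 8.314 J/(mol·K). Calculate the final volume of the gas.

159 L

Adiabatic: T₂/T₁ = (P₂/P₁)^((γ−1)/γ) ⇒ T₂ = 392×(0.161)^0.286 = 233 K; V₂ = 159 L.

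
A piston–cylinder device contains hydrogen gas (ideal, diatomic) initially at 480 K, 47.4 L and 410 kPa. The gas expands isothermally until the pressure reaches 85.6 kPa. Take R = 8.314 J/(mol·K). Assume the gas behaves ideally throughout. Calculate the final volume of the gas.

227 L

Isothermal: T stays 480 K; PV = const ⇒ V₂ = 227 L, P₂ = 85.6 kPa.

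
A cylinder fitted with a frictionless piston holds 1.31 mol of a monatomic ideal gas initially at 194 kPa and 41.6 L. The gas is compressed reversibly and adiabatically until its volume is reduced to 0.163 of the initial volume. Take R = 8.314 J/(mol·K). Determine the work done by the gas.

-28500 J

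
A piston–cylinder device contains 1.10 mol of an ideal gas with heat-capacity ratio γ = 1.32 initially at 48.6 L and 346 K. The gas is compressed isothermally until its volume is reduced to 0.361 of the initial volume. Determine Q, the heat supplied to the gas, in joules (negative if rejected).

P₁ = nRT₁/V₁ = 1.10×8.314×346/48.6 = 65.1 kPa.
Isothermal: T stays 346 K; PV = const ⇒ V₂ = 17.5 L, P₂ = 180 kPa.
ΔU = 0 (ideal gas, T constant).
W = nRT ln(V₂/V₁) = 1.10×8.314×346×ln(0.361) = -3220 J.
Q = ΔU + W = -3220 J.

-3220 J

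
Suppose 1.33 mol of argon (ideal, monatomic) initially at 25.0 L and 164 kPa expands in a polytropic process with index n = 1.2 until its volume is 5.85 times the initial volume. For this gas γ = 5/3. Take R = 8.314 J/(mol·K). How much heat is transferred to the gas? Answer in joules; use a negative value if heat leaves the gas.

4270 J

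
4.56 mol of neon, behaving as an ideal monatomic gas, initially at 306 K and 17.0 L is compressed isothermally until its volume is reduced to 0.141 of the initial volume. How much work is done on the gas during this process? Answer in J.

P₁ = nRT₁/V₁ = 4.56×8.314×306/17.0 = 682 kPa.
Isothermal: T stays 306 K; PV = const ⇒ V₂ = 2.40 L, P₂ = 4840 kPa.
W = nRT ln(V₂/V₁) = 4.56×8.314×306×ln(0.141) = -22700 J.
Work done on the gas = −W_by = 22700 J.

22700 J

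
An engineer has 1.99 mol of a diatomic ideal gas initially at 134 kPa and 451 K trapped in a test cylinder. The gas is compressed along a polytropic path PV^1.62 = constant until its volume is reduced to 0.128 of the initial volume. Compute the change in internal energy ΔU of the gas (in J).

V₁ = nRT₁/P₁ = 1.99×8.314×451/134 = 55.7 L.
Polytropic n=1.62: T₂ = T₁(V₁/V₂)^(n−1) = 451×(7.81)^0.62 = 1610 K; P₂ = P₁(V₁/V₂)^n = 3740 kPa.
For an ideal gas ΔU = nCvΔT with Cv = (5/2)R = 20.8 J/(mol·K).
ΔU = 1.99×20.8×(1610−451) = 48100 J.

48100 J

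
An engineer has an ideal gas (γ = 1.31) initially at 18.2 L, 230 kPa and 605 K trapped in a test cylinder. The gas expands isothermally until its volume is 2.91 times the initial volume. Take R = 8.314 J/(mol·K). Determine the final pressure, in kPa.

Isothermal: T stays 605 K; PV = const ⇒ V₂ = 53.0 L, P₂ = 79.0 kPa.

79.0 kPa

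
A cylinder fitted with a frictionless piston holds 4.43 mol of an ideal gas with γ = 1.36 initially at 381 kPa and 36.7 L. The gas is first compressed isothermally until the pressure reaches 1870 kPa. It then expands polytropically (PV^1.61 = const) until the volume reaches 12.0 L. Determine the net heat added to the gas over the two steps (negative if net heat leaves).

T₁ = P₁V₁/(nR) = 381×36.7/(4.43×8.314) = 380 K.
Step 1 — Isothermal: T stays 380 K; PV = const ⇒ V₂ = 7.48 L, P₂ = 1870 kPa.
ΔU = 0 (ideal gas, T constant).
W = nRT ln(V₂/V₁) = 4.43×8.314×380×ln(0.204) = -22200 J.
Q = ΔU + W = -22200 J.
State after step 1: P = 1870 kPa, V = 7.48 L, T = 380 K.
Step 2 — Polytropic n=1.61: T₂ = T₁(V₁/V₂)^(n−1) = 380×(0.623)^0.61 = 284 K; P₂ = P₁(V₁/V₂)^n = 873 kPa.
W = (P₁V₁−P₂V₂)/(n−1) = (1870×7.48−873×12.0)/0.61 = 5750 J.
ΔU = nCvΔT = 4.43×23.1×(284−380) = -9740 J.
Q = ΔU + W = -3990 J.
Net over both steps: W = -16500 J, Q = -26200 J, ΔU = -9740 J.

-26200 J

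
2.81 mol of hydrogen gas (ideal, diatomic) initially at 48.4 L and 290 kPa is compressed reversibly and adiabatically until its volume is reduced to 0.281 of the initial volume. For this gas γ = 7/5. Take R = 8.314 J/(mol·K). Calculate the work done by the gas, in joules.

T₁ = P₁V₁/(nR) = 290×48.4/(2.81×8.314) = 601 K.
Adiabatic: TV^(γ−1) = const ⇒ T₂ = 601×(3.56)^0.400 = 998 K; PV^γ = const ⇒ P₂ = 1710 kPa.
ΔU = nCvΔT = 2.81×20.8×(998−601) = 23200 J.
Q = 0 for an adiabatic process, so W = −ΔU = -23200 J.

-23200 J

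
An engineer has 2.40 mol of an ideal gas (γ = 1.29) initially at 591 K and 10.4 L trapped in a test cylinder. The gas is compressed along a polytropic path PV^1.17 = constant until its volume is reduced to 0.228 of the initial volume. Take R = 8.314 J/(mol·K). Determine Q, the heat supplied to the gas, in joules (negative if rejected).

-8200 J

P₁ = nRT₁/V₁ = 2.40×8.314×591/10.4 = 1130 kPa.
Polytropic n=1.17: T₂ = T₁(V₁/V₂)^(n−1) = 591×(4.39)^0.17 = 760 K; P₂ = P₁(V₁/V₂)^n = 6390 kPa.
W = (P₁V₁−P₂V₂)/(n−1) = (1130×10.4−6390×2.37)/0.17 = -19800 J.
ΔU = nCvΔT = 2.40×28.7×(760−591) = 11600 J.
Q = ΔU + W = -8200 J.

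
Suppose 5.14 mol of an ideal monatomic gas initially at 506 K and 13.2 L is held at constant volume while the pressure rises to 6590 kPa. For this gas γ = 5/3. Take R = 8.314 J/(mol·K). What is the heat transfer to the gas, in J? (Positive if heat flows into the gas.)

P₁ = nRT₁/V₁ = 5.14×8.314×506/13.2 = 1640 kPa.
Isochoric: V stays 13.2 L; P/T = const ⇒ T₂ = 2040 K, P₂ = 6590 kPa.
W = 0 (no volume change).
ΔU = nCvΔT = 5.14×12.5×(2040−506) = 98000 J.
Q = ΔU = 98000 J.

98000 J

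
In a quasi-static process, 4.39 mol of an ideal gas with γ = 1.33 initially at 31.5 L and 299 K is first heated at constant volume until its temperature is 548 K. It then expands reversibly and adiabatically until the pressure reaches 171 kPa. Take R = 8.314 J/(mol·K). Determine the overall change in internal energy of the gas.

P₁ = nRT₁/V₁ = 4.39×8.314×299/31.5 = 346 kPa.
Step 1 — Isochoric: V stays 31.5 L; P/T = const ⇒ T₂ = 548 K, P₂ = 635 kPa.
W = 0 (no volume change).
ΔU = nCvΔT = 4.39×25.2×(548−299) = 27500 J.
Q = ΔU = 27500 J.
State after step 1: P = 635 kPa, V = 31.5 L, T = 548 K.
Step 2 — Adiabatic: T₂/T₁ = (P₂/P₁)^((γ−1)/γ) ⇒ T₂ = 548×(0.269)^0.248 = 396 K; V₂ = 84.5 L.
ΔU = nCvΔT = 4.39×25.2×(396−548) = -16800 J.
Q = 0 for an adiabatic process, so W = −ΔU = 16800 J.
Net over both steps: W = 16800 J, Q = 27500 J, ΔU = 10700 J.

10700 J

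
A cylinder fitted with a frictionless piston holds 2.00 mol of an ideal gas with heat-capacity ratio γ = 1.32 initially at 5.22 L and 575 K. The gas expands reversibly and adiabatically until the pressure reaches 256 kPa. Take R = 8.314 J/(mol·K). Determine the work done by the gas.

P₁ = nRT₁/V₁ = 2.00×8.314×575/5.22 = 1830 kPa.
Adiabatic: T₂/T₁ = (P₂/P₁)^((γ−1)/γ) ⇒ T₂ = 575×(0.140)^0.242 = 357 K; V₂ = 23.2 L.
ΔU = nCvΔT = 2.00×26.0×(357−575) = -11300 J.
Q = 0 for an adiabatic process, so W = −ΔU = 11300 J.

11300 J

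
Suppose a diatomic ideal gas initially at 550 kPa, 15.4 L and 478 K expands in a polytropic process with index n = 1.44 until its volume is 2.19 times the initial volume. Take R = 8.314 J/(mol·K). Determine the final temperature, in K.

339 K

Polytropic n=1.44: T₂ = T₁(V₁/V₂)^(n−1) = 478×(0.457)^0.44 = 339 K; P₂ = P₁(V₁/V₂)^n = 178 kPa.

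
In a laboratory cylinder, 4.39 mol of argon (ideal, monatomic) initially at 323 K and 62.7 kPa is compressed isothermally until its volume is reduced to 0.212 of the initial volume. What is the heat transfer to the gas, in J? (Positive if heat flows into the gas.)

V₁ = nRT₁/P₁ = 4.39×8.314×323/62.7 = 188 L.
Isothermal: T stays 323 K; PV = const ⇒ V₂ = 39.9 L, P₂ = 296 kPa.
ΔU = 0 (ideal gas, T constant).
W = nRT ln(V₂/V₁) = 4.39×8.314×323×ln(0.212) = -18300 J.
Q = ΔU + W = -18300 J.

-18300 J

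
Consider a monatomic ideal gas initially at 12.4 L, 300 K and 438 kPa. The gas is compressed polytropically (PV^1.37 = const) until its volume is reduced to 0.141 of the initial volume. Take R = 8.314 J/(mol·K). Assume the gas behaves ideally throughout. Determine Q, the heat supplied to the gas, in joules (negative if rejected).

n = P₁V₁/(RT₁) = 438×12.4/(8.314×300) = 2.18 mol.
Polytropic n=1.37: T₂ = T₁(V₁/V₂)^(n−1) = 300×(7.09)^0.37 = 619 K; P₂ = P₁(V₁/V₂)^n = 6410 kPa.
W = (P₁V₁−P₂V₂)/(n−1) = (438×12.4−6410×1.75)/0.37 = -15600 J.
ΔU = nCvΔT = 2.18×12.5×(619−300) = 8670 J.
Q = ΔU + W = -6950 J.

-6950 J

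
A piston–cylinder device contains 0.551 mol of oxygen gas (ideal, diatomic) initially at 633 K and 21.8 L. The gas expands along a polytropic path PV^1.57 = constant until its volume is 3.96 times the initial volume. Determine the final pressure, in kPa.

15.3 kPa

P₁ = nRT₁/V₁ = 0.551×8.314×633/21.8 = 133 kPa.
Polytropic n=1.57: T₂ = T₁(V₁/V₂)^(n−1) = 633×(0.253)^0.57 = 289 K; P₂ = P₁(V₁/V₂)^n = 15.3 kPa.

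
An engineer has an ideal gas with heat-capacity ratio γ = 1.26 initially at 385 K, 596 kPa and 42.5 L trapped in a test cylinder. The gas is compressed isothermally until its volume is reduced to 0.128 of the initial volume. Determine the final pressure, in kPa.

Isothermal: T stays 385 K; PV = const ⇒ V₂ = 5.44 L, P₂ = 4660 kPa.

4660 kPa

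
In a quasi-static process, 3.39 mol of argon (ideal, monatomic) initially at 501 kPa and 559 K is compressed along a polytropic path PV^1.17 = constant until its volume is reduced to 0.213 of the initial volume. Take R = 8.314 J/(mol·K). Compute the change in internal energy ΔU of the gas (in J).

V₁ = nRT₁/P₁ = 3.39×8.314×559/501 = 31.4 L.
Polytropic n=1.17: T₂ = T₁(V₁/V₂)^(n−1) = 559×(4.69)^0.17 = 727 K; P₂ = P₁(V₁/V₂)^n = 3060 kPa.
For an ideal gas ΔU = nCvΔT with Cv = (3/2)R = 12.5 J/(mol·K).
ΔU = 3.39×12.5×(727−559) = 7110 J.

7110 J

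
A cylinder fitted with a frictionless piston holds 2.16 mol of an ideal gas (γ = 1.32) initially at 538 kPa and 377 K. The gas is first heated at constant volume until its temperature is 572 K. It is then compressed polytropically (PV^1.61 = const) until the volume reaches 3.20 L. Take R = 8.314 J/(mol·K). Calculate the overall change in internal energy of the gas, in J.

V₁ = nRT₁/P₁ = 2.16×8.314×377/538 = 12.6 L.
Step 1 — Isochoric: V stays 12.6 L; P/T = const ⇒ T₂ = 572 K, P₂ = 816 kPa.
W = 0 (no volume change).
ΔU = nCvΔT = 2.16×26.0×(572−377) = 10900 J.
Q = ΔU = 10900 J.
State after step 1: P = 816 kPa, V = 12.6 L, T = 572 K.
Step 2 — Polytropic n=1.61: T₂ = T₁(V₁/V₂)^(n−1) = 572×(3.93)^0.61 = 1320 K; P₂ = P₁(V₁/V₂)^n = 7400 kPa.
W = (P₁V₁−P₂V₂)/(n−1) = (816×12.6−7400×3.20)/0.61 = -22000 J.
ΔU = nCvΔT = 2.16×26.0×(1320−572) = 41900 J.
Q = ΔU + W = 19900 J.
Net over both steps: W = -22000 J, Q = 30900 J, ΔU = 52800 J.

52800 J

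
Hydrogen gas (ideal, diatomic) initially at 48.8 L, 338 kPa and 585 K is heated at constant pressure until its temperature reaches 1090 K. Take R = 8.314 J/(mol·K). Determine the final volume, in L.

Isobaric: P stays 338 kPa; V/T = const ⇒ T₂ = 1090 K, V₂ = 90.9 L.

90.9 L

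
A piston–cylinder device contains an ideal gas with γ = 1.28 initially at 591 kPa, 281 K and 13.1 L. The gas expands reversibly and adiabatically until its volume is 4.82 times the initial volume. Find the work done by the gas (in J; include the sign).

9850 J

n = P₁V₁/(RT₁) = 591×13.1/(8.314×281) = 3.31 mol.
Adiabatic: TV^(γ−1) = const ⇒ T₂ = 281×(0.207)^0.280 = 181 K; PV^γ = const ⇒ P₂ = 78.9 kPa.
ΔU = nCvΔT = 3.31×29.7×(181−281) = -9850 J.
Q = 0 for an adiabatic process, so W = −ΔU = 9850 J.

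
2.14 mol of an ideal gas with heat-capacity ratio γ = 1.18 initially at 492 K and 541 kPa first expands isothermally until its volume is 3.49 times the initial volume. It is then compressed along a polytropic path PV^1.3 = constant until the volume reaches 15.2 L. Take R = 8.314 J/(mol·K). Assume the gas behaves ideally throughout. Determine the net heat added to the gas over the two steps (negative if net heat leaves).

20300 J

V₁ = nRT₁/P₁ = 2.14×8.314×492/541 = 16.2 L.
Step 1 — Isothermal: T stays 492 K; PV = const ⇒ V₂ = 56.5 L, P₂ = 155 kPa.
ΔU = 0 (ideal gas, T constant).
W = nRT ln(V₂/V₁) = 2.14×8.314×492×ln(3.49) = 10900 J.
Q = ΔU + W = 10900 J.
State after step 1: P = 155 kPa, V = 56.5 L, T = 492 K.
Step 2 — Polytropic n=1.3: T₂ = T₁(V₁/V₂)^(n−1) = 492×(3.72)^0.30 = 729 K; P₂ = P₁(V₁/V₂)^n = 854 kPa.
W = (P₁V₁−P₂V₂)/(n−1) = (155×56.5−854×15.2)/0.30 = -14100 J.
ΔU = nCvΔT = 2.14×46.2×(729−492) = 23500 J.
Q = ΔU + W = 9390 J.
Net over both steps: W = -3140 J, Q = 20300 J, ΔU = 23500 J.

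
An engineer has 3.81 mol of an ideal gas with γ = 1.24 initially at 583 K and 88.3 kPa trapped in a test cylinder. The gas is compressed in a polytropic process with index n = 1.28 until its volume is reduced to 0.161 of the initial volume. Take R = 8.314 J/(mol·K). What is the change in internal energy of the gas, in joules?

V₁ = nRT₁/P₁ = 3.81×8.314×583/88.3 = 209 L.
Polytropic n=1.28: T₂ = T₁(V₁/V₂)^(n−1) = 583×(6.21)^0.28 = 972 K; P₂ = P₁(V₁/V₂)^n = 915 kPa.
For an ideal gas ΔU = nCvΔT with Cv = R/(γ−1) = 34.6 J/(mol·K).
ΔU = 3.81×34.6×(972−583) = 51400 J.

51400 J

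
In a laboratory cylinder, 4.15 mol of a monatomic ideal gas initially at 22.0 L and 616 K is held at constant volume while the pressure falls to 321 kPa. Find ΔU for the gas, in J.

-21300 J

P₁ = nRT₁/V₁ = 4.15×8.314×616/22.0 = 966 kPa.
Isochoric: V stays 22.0 L; P/T = const ⇒ T₂ = 205 K, P₂ = 321 kPa.
For an ideal gas ΔU = nCvΔT with Cv = (3/2)R = 12.5 J/(mol·K).
ΔU = 4.15×12.5×(205−616) = -21300 J.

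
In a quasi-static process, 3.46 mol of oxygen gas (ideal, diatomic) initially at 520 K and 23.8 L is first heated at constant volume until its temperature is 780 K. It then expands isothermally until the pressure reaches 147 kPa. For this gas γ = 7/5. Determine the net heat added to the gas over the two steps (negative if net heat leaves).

P₁ = nRT₁/V₁ = 3.46×8.314×520/23.8 = 629 kPa.
Step 1 — Isochoric: V stays 23.8 L; P/T = const ⇒ T₂ = 780 K, P₂ = 943 kPa.
W = 0 (no volume change).
ΔU = nCvΔT = 3.46×20.8×(780−520) = 18700 J.
Q = ΔU = 18700 J.
State after step 1: P = 943 kPa, V = 23.8 L, T = 780 K.
Step 2 — Isothermal: T stays 780 K; PV = const ⇒ V₂ = 153 L, P₂ = 147 kPa.
ΔU = 0 (ideal gas, T constant).
W = nRT ln(V₂/V₁) = 3.46×8.314×780×ln(6.41) = 41700 J.
Q = ΔU + W = 41700 J.
Net over both steps: W = 41700 J, Q = 60400 J, ΔU = 18700 J.

60400 J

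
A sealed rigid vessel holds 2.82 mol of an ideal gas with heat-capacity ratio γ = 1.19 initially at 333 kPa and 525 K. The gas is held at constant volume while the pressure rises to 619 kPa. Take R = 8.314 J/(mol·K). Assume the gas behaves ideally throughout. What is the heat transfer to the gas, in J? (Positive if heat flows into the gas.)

55600 J

V₁ = nRT₁/P₁ = 2.82×8.314×525/333 = 37.0 L.
Isochoric: V stays 37.0 L; P/T = const ⇒ T₂ = 976 K, P₂ = 619 kPa.
W = 0 (no volume change).
ΔU = nCvΔT = 2.82×43.8×(976−525) = 55600 J.
Q = ΔU = 55600 J.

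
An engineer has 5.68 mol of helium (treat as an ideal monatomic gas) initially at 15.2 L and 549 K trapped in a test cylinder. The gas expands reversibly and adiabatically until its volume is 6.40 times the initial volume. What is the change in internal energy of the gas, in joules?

-27600 J

P₁ = nRT₁/V₁ = 5.68×8.314×549/15.2 = 1710 kPa.
Adiabatic: TV^(γ−1) = const ⇒ T₂ = 549×(0.156)^0.667 = 159 K; PV^γ = const ⇒ P₂ = 77.3 kPa.
For an ideal gas ΔU = nCvΔT with Cv = (3/2)R = 12.5 J/(mol·K).
ΔU = 5.68×12.5×(159−549) = -27600 J.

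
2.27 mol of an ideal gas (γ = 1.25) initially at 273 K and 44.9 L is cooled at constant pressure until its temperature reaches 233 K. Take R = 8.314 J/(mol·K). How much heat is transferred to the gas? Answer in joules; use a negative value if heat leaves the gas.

P₁ = nRT₁/V₁ = 2.27×8.314×273/44.9 = 115 kPa.
Isobaric: P stays 115 kPa; V/T = const ⇒ T₂ = 233 K, V₂ = 38.3 L.
W = PΔV = 115×(38.3−44.9) kPa·L = -755 J.
ΔU = nCvΔT = 2.27×33.3×(233−273) = -3020 J.
Q = ΔU + W = nCpΔT = -3770 J.

-3770 J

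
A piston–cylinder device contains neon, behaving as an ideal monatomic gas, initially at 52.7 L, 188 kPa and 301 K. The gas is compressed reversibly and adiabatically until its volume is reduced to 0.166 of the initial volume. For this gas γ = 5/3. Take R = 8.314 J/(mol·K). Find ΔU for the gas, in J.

n = P₁V₁/(RT₁) = 188×52.7/(8.314×301) = 3.96 mol.
Adiabatic: TV^(γ−1) = const ⇒ T₂ = 301×(6.02)^0.667 = 997 K; PV^γ = const ⇒ P₂ = 3750 kPa.
For an ideal gas ΔU = nCvΔT with Cv = (3/2)R = 12.5 J/(mol·K).
ΔU = 3.96×12.5×(997−301) = 34300 J.

34300 J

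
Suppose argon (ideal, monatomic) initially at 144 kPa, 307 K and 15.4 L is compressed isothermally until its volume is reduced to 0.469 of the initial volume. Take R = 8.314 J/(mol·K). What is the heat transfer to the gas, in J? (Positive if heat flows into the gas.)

-1680 J

n = P₁V₁/(RT₁) = 144×15.4/(8.314×307) = 0.869 mol.
Isothermal: T stays 307 K; PV = const ⇒ V₂ = 7.22 L, P₂ = 307 kPa.
ΔU = 0 (ideal gas, T constant).
W = nRT ln(V₂/V₁) = 0.869×8.314×307×ln(0.469) = -1680 J.
Q = ΔU + W = -1680 J.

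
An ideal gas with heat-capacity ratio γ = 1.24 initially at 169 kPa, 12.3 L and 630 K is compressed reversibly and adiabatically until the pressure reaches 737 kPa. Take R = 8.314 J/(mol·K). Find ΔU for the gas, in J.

2860 J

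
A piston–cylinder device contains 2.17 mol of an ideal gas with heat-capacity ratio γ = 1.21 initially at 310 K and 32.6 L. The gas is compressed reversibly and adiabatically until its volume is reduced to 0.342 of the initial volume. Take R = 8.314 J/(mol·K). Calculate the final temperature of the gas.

388 K

P₁ = nRT₁/V₁ = 2.17×8.314×310/32.6 = 172 kPa.
Adiabatic: TV^(γ−1) = const ⇒ T₂ = 310×(2.92)^0.210 = 388 K; PV^γ = const ⇒ P₂ = 628 kPa.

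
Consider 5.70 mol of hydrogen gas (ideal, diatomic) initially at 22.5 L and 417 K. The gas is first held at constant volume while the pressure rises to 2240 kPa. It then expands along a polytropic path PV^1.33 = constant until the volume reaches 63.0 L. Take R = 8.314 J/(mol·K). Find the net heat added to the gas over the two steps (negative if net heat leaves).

84300 J

P₁ = nRT₁/V₁ = 5.70×8.314×417/22.5 = 878 kPa.
Step 1 — Isochoric: V stays 22.5 L; P/T = const ⇒ T₂ = 1060 K, P₂ = 2240 kPa.
W = 0 (no volume change).
ΔU = nCvΔT = 5.70×20.8×(1060−417) = 76600 J.
Q = ΔU = 76600 J.
State after step 1: P = 2240 kPa, V = 22.5 L, T = 1060 K.
Step 2 — Polytropic n=1.33: T₂ = T₁(V₁/V₂)^(n−1) = 1060×(0.357)^0.33 = 757 K; P₂ = P₁(V₁/V₂)^n = 570 kPa.
W = (P₁V₁−P₂V₂)/(n−1) = (2240×22.5−570×63.0)/0.33 = 44000 J.
ΔU = nCvΔT = 5.70×20.8×(757−1060) = -36300 J.
Q = ΔU + W = 7700 J.
Net over both steps: W = 44000 J, Q = 84300 J, ΔU = 40300 J.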